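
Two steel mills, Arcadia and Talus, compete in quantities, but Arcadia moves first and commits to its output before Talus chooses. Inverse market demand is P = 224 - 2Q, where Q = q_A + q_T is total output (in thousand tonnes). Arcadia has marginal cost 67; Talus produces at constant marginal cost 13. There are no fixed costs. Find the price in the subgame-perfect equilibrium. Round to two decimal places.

Solve by backward induction. Given q_A, the follower Talus maximises π_T = (224 - 2q_A - 2q_T)q_T - 13q_T.
∂π_T/∂q_T = 211 - 2q_A - 4q_T = 0 gives the reaction function q_T = (211 - 2q_A)/4.
Arcadia substitutes q_T(q_A) into its own profit: π_A = q_A(224 - 2q_A - (211 - 2q_A)/2) - 67q_A = (237/2 - q_A)q_A - 67q_A.
Maximising: ∂π_A/∂q_A = 103/2 - 2q_A = 0, giving q_A = 103/4.
Then q_T = (211 - 2·(103/4))/4 = 319/8.
Total output Q = 525/8, so price P = 224 - 2·(525/8) = 371/4.

92.75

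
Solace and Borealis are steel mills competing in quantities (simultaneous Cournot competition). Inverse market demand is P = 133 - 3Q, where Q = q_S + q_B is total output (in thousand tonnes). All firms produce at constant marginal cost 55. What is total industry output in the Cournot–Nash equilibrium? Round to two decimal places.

A representative firm's profit is π_i = q_i(133 - 3Q) - 55q_i.
Setting ∂π_i/∂q_i = 0 with rivals' quantities fixed: 78 - 6q_i - 3q_j = 0.
With identical firms every q_j equals q_i, so q_j = q_i and 78 = 9q_i, giving q_i = 26/3.
Total output Q = 26/3 + 26/3 = 52/3.

17.33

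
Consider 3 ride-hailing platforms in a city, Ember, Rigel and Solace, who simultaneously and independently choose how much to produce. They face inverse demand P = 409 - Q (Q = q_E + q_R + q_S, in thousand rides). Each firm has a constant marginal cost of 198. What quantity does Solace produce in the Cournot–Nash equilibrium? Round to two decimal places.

A representative firm's profit is π_i = q_i(409 - Q) - 198q_i.
Setting ∂π_i/∂q_i = 0 with rivals' quantities fixed: 211 - 2q_i - Σ_{j≠i} q_j = 0.
By symmetry each firm produces the same amount; substituting Σ_{j≠i} q_j = 2q_i yields q_i = 211/4.

52.75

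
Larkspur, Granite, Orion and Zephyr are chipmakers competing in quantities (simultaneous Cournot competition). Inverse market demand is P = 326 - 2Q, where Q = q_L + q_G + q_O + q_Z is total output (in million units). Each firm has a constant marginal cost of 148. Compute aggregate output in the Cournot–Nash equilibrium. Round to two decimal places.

Each firm earns π_i = (326 - 2Q)q_i - 148q_i.
Setting ∂π_i/∂q_i = 0 with rivals' quantities fixed: 178 - 4q_i - 2·Σ_{j≠i} q_j = 0.
With identical firms every q_j equals q_i, so Σ_{j≠i} q_j = 3q_i and 178 = 10q_i, giving q_i = 89/5.
Total output Q = 89/5 + 89/5 + 89/5 + 89/5 = 356/5.

71.20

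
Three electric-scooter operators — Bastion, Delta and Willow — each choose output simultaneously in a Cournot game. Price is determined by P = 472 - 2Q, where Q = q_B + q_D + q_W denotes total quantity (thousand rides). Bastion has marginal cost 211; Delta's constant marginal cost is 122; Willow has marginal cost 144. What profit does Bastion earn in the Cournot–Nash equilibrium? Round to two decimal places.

344.53

Bastion's profit: π_B = (472 - 2Q)q_B - (211q_B). Setting ∂π_B/∂q_B = 0: 261 - 4q_B - 2(q_D + q_W) = 0.
Delta's first-order condition: 350 - 4q_D - 2(q_B + q_W) = 0.
Willow's profit: π_W = (472 - 2Q)q_W - (144q_W). Setting ∂π_W/∂q_W = 0: 328 - 4q_W - 2(q_B + q_D) = 0.
Adding the 3 first-order conditions: 939 − 8Q = 0, so Q = 939/8.
Back-substituting: q_B = (261 − 939/4)/2 = 105/8, q_D = (350 − 939/4)/2 = 461/8, q_W = (328 − 939/4)/2 = 373/8.
Price P = 472 - 2·(939/8) = 949/4.
Bastion's profit: (949/4 - 211)·(105/8) = 344.5313.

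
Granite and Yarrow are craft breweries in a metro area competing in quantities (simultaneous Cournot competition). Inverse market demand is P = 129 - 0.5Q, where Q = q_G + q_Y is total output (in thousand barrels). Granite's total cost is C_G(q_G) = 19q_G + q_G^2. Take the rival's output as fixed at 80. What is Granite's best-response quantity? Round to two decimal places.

With the rival's output fixed at 80, Granite's profit is π_G = (129 - (1/2)·80 - (1/2)q_G)q_G - (19q_G + q_G²) = (89 - (1/2)q_G)q_G - (19q_G + q_G²).
∂π_G/∂q_G = 70 - 3q_G = 0, so q_G = 70/3.

23.33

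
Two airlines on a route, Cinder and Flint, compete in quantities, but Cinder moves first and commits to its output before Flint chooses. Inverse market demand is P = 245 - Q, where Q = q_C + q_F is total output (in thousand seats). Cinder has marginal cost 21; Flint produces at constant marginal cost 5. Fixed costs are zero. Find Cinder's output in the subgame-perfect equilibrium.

Solve by backward induction. Given q_C, the follower Flint maximises π_F = (245 - q_C - q_F)q_F - 5q_F.
∂π_F/∂q_F = 240 - q_C - 2q_F = 0 gives the reaction function q_F = (240 - q_C)/2.
Cinder substitutes q_F(q_C) into its own profit: π_C = q_C(245 - q_C - (240 - q_C)/2) - 21q_C = (125 - (1/2)q_C)q_C - 21q_C.
Maximising: ∂π_C/∂q_C = 104 - q_C = 0, giving q_C = 104.
Then q_F = (240 - 104)/2 = 68.

104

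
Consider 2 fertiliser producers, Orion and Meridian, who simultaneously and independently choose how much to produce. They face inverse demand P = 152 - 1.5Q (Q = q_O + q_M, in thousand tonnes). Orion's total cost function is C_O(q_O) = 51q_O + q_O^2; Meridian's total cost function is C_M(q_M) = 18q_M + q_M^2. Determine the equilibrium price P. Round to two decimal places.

Orion's profit: π_O = (152 - 1.5Q)q_O - (51q_O + q_O²). Setting ∂π_O/∂q_O = 0: 101 - 5q_O - (3/2)(q_M) = 0.
Meridian's profit: π_M = (152 - 1.5Q)q_M - (18q_M + q_M²). Setting ∂π_M/∂q_M = 0: 134 - 5q_M - (3/2)(q_O) = 0.
Rearranging gives the reaction functions q_O = (101 - (3/2)q_M)/5 and q_M = (134 - (3/2)q_O)/5.
Solving the pair: q_O = 1216/91, q_M = 22.7912.
Total output Q = 470/13, so price P = 152 - (3/2)·(470/13) = 1271/13.

97.77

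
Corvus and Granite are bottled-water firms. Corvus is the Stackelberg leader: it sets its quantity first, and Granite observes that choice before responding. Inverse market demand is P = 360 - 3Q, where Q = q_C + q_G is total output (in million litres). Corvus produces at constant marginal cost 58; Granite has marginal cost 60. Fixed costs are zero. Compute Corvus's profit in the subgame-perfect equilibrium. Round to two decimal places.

3850.67

Solve by backward induction. Given q_C, the follower Granite maximises π_G = (360 - 3q_C - 3q_G)q_G - 60q_G.
Follower FOC: 300 - 3q_C - 6q_G = 0, so q_G(q_C) = (300 - 3q_C)/6.
The leader anticipates this reaction. Substituting into P = 360 - 3Q gives P = 210 - (3/2)q_C, so π_C = (210 - (3/2)q_C)q_C - 58q_C.
Leader FOC: 152 - 3q_C = 0, so q_C = 152/3.
Then q_G = (300 - 3·(152/3))/6 = 74/3.
Price P = 360 - 3·(226/3) = 134.
Corvus's profit: (134 - 58)·(152/3) = 3850.6667.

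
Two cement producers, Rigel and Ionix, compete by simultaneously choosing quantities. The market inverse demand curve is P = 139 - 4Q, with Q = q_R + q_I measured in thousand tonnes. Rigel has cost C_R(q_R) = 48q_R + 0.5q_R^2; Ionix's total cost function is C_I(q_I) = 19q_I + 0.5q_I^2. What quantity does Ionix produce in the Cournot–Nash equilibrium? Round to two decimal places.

11.02

Rigel's profit: π_R = (139 - 4Q)q_R - (48q_R + (1/2)q_R²). Setting ∂π_R/∂q_R = 0: 91 - 9q_R - 4(q_I) = 0.
Ionix's profit: π_I = (139 - 4Q)q_I - (19q_I + (1/2)q_I²). Setting ∂π_I/∂q_I = 0: 120 - 9q_I - 4(q_R) = 0.
Rearranging gives the reaction functions q_R = (91 - 4q_I)/9 and q_I = (120 - 4q_R)/9.
Substituting one into the other gives q_R = 339/65 and q_I = 716/65.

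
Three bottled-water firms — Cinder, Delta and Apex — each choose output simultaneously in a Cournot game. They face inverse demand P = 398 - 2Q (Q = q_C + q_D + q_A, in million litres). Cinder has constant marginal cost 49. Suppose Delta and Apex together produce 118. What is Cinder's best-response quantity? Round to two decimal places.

With rivals' combined output fixed at 118, Cinder's profit is π_C = (398 - 2·118 - 2q_C)q_C - (49q_C) = (162 - 2q_C)q_C - (49q_C).
∂π_C/∂q_C = 113 - 4q_C = 0, so q_C = 113/4.

28.25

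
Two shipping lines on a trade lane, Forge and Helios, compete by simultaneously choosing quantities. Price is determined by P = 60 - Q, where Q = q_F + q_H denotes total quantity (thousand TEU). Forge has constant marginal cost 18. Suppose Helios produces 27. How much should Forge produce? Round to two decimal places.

With the rival's output fixed at 27, Forge's profit is π_F = (60 - 27 - q_F)q_F - (18q_F) = (33 - q_F)q_F - (18q_F).
∂π_F/∂q_F = 15 - 2q_F = 0, so q_F = 15/2.

7.50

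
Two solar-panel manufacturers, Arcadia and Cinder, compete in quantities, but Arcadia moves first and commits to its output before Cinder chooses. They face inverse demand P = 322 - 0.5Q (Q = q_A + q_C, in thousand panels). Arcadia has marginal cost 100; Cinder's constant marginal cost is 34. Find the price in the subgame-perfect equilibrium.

The follower Cinder best-responds to any q_A: π_C = (322 - 0.5Q)q_C - 34q_C.
Follower FOC: 288 - (1/2)q_A - q_C = 0, so q_C(q_A) = (288 - (1/2)q_A).
Arcadia substitutes q_C(q_A) into its own profit: π_A = q_A(322 - (1/2)q_A - (288 - (1/2)q_A)/2) - 100q_A = (178 - (1/4)q_A)q_A - 100q_A.
Maximising: ∂π_A/∂q_A = 78 - (1/2)q_A = 0, giving q_A = 156.
Then q_C = (288 - (1/2)·156) = 210.
Total output Q = 366, so price P = 322 - (1/2)·366 = 139.

139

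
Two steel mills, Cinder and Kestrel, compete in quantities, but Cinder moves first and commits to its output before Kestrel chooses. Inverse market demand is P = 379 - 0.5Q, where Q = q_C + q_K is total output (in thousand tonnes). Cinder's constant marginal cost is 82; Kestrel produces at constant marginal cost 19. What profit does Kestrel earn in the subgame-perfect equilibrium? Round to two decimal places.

Solve by backward induction. Given q_C, the follower Kestrel maximises π_K = (379 - (1/2)q_C - (1/2)q_K)q_K - 19q_K.
Follower FOC: 360 - (1/2)q_C - q_K = 0, so q_K(q_C) = (360 - (1/2)q_C).
The leader anticipates this reaction. Substituting into P = 379 - 0.5Q gives P = 199 - (1/4)q_C, so π_C = (199 - (1/4)q_C)q_C - 82q_C.
Leader FOC: 117 - (1/2)q_C = 0, so q_C = 234.
Then q_K = (360 - (1/2)·234) = 243.
Price P = 379 - (1/2)·477 = 281/2.
Kestrel's profit: (281/2 - 19)·243 = 29524.5000.

29524.50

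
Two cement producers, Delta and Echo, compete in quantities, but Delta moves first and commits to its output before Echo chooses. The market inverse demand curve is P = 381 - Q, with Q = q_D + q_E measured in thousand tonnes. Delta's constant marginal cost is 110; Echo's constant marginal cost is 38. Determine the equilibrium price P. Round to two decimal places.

The follower Echo best-responds to any q_D: π_E = (381 - Q)q_E - 38q_E.
Follower FOC: 343 - q_D - 2q_E = 0, so q_E(q_D) = (343 - q_D)/2.
Delta substitutes q_E(q_D) into its own profit: π_D = q_D(381 - q_D - (343 - q_D)/2) - 110q_D = (419/2 - (1/2)q_D)q_D - 110q_D.
Leader FOC: 199/2 - q_D = 0, so q_D = 199/2.
Then q_E = (343 - 199/2)/2 = 487/4.
Total output Q = 885/4, so price P = 381 - 885/4 = 639/4.

159.75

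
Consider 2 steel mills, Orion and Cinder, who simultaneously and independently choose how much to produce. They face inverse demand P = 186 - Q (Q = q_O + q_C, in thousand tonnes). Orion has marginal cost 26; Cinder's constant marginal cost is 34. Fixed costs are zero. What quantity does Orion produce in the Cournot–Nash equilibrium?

56

Orion's profit: π_O = (186 - Q)q_O - (26q_O). Setting ∂π_O/∂q_O = 0: 160 - 2q_O - (q_C) = 0.
Cinder's first-order condition: 152 - 2q_C - (q_O) = 0.
Rearranging gives the reaction functions q_O = (160 - q_C)/2 and q_C = (152 - q_O)/2.
Substituting one into the other gives q_O = 56 and q_C = 48.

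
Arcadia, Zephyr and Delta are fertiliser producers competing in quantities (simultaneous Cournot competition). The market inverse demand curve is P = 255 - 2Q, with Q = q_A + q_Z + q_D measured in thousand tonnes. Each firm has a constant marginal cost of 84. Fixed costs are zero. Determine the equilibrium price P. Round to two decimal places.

Each firm earns π_i = (255 - 2Q)q_i - 84q_i.
Setting ∂π_i/∂q_i = 0 with rivals' quantities fixed: 171 - 4q_i - 2·Σ_{j≠i} q_j = 0.
By symmetry each firm produces the same amount; substituting Σ_{j≠i} q_j = 2q_i yields q_i = 171/8.
Total output Q = 513/8, so price P = 255 - 2·(513/8) = 507/4.

126.75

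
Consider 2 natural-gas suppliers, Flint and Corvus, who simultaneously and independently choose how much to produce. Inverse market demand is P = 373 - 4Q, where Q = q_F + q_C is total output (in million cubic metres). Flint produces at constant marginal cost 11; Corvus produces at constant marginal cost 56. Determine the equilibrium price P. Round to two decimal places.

Flint's profit: π_F = (373 - 4Q)q_F - (11q_F). Setting ∂π_F/∂q_F = 0: 362 - 8q_F - 4(q_C) = 0.
Corvus's first-order condition: 317 - 8q_C - 4(q_F) = 0.
Best responses: q_F = (362 - 4q_C)/8, q_C = (317 - 4q_F)/8.
Solving the pair: q_F = 407/12, q_C = 68/3.
Total output Q = 679/12, so price P = 373 - 4·(679/12) = 440/3.

146.67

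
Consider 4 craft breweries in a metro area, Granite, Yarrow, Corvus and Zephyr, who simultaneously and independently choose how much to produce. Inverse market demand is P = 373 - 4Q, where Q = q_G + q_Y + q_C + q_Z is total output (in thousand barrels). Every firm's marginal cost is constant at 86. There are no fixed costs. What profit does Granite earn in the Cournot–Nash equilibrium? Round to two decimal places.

823.69

A representative firm's profit is π_i = q_i(373 - 4Q) - 86q_i.
First-order condition (treating rivals' output as given): 287 - 8q_i - 4·Σ_{j≠i} q_j = 0.
With identical firms every q_j equals q_i, so Σ_{j≠i} q_j = 3q_i and 287 = 20q_i, giving q_i = 287/20.
Price P = 373 - 4·(287/5) = 717/5.
Granite's profit: (717/5 - 86)·(287/20) = 823.6900.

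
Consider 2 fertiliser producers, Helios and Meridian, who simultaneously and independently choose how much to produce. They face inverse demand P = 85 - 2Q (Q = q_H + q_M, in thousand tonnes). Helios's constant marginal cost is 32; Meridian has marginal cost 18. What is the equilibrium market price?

45

Helios's profit: π_H = (85 - 2Q)q_H - (32q_H). Setting ∂π_H/∂q_H = 0: 53 - 4q_H - 2(q_M) = 0.
Meridian's first-order condition: 67 - 4q_M - 2(q_H) = 0.
Best responses: q_H = (53 - 2q_M)/4, q_M = (67 - 2q_H)/4.
Substituting one into the other gives q_H = 13/2 and q_M = 27/2.
Total output Q = 20, so price P = 85 - 2·20 = 45.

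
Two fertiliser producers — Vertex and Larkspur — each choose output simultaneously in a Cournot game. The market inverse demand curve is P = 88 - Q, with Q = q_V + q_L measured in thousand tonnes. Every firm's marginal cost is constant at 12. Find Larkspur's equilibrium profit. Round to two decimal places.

641.78

Each firm earns π_i = (88 - Q)q_i - 12q_i.
Setting ∂π_i/∂q_i = 0 with rivals' quantities fixed: 76 - 2q_i - q_j = 0.
With identical firms every q_j equals q_i, so q_j = q_i and 76 = 3q_i, giving q_i = 76/3.
Price P = 88 - 152/3 = 112/3.
Larkspur's profit: (112/3 - 12)·(76/3) = 641.7778.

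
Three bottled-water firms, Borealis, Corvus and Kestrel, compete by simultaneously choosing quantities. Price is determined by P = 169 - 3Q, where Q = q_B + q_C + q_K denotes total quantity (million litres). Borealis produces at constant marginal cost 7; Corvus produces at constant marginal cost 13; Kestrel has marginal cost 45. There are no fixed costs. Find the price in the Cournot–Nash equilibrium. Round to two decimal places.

58.50

Borealis's profit: π_B = (169 - 3Q)q_B - (7q_B). Setting ∂π_B/∂q_B = 0: 162 - 6q_B - 3(q_C + q_K) = 0.
Corvus's profit: π_C = (169 - 3Q)q_C - (13q_C). Setting ∂π_C/∂q_C = 0: 156 - 6q_C - 3(q_B + q_K) = 0.
Kestrel's first-order condition: 124 - 6q_K - 3(q_B + q_C) = 0.
Adding the 3 conditions: 442 − 6Q − 6Q = 0, i.e. Q = 221/6.
Back-substituting: q_B = (162 − 221/2)/3 = 103/6, q_C = (156 − 221/2)/3 = 91/6, q_K = (124 − 221/2)/3 = 9/2.
Total output Q = 221/6, so price P = 169 - 3·(221/6) = 117/2.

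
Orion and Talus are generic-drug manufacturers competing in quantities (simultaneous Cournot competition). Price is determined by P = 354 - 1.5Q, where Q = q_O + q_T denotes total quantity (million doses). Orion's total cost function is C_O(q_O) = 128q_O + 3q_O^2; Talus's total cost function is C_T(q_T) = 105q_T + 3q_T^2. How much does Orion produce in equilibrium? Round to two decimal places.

Orion's profit: π_O = (354 - 1.5Q)q_O - (128q_O + 3q_O²). Setting ∂π_O/∂q_O = 0: 226 - 9q_O - (3/2)(q_T) = 0.
Talus's first-order condition: 249 - 9q_T - (3/2)(q_O) = 0.
So q_O = (226 - (3/2)q_T)/9 and q_T = (249 - (3/2)q_O)/9.
Substituting one into the other gives q_O = 738/35 and q_T = 24.1524.

21.09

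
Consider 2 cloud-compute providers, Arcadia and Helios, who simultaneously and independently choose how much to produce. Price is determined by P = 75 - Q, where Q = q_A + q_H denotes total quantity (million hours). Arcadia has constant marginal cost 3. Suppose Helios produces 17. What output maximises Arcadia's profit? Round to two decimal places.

With the rival's output fixed at 17, Arcadia's profit is π_A = (75 - 17 - q_A)q_A - (3q_A) = (58 - q_A)q_A - (3q_A).
∂π_A/∂q_A = 55 - 2q_A = 0, so q_A = 55/2.

27.50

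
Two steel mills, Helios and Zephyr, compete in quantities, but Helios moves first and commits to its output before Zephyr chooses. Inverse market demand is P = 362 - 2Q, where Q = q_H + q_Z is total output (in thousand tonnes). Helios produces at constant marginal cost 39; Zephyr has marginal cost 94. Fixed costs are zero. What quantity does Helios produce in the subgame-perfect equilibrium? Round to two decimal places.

94.50

Solve by backward induction. Given q_H, the follower Zephyr maximises π_Z = (362 - 2q_H - 2q_Z)q_Z - 94q_Z.
Setting the follower's marginal profit to zero, 268 - 2q_H - 4q_Z = 0, i.e. q_Z = (268 - 2q_H)/4.
The leader anticipates this reaction. Substituting into P = 362 - 2Q gives P = 228 - q_H, so π_H = (228 - q_H)q_H - 39q_H.
The leader's first-order condition 189 - 2q_H = 0 yields q_H = 189/2.
Then q_Z = (268 - 2·(189/2))/4 = 79/4.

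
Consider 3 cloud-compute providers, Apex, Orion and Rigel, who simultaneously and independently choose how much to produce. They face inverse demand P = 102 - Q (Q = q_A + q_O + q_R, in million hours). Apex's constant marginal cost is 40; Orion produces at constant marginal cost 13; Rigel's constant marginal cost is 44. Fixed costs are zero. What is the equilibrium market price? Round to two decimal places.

Apex's profit: π_A = (102 - Q)q_A - (40q_A). Setting ∂π_A/∂q_A = 0: 62 - 2q_A - (q_O + q_R) = 0.
Orion's profit: π_O = (102 - Q)q_O - (13q_O). Setting ∂π_O/∂q_O = 0: 89 - 2q_O - (q_A + q_R) = 0.
Rigel's first-order condition: 58 - 2q_R - (q_A + q_O) = 0.
Summing all 3 equations gives 209 − 4Q = 0, hence Q = 209/4.
Back-substituting: q_A = (62 − 209/4) = 39/4, q_O = (89 − 209/4) = 147/4, q_R = (58 − 209/4) = 23/4.
Total output Q = 209/4, so price P = 102 - 209/4 = 199/4.

49.75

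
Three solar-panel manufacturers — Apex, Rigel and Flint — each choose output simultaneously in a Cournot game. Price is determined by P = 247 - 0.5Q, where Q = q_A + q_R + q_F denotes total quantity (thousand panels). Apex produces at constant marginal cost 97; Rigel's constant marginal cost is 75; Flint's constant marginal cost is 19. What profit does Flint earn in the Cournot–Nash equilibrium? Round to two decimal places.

Apex's profit: π_A = (247 - 0.5Q)q_A - (97q_A). Setting ∂π_A/∂q_A = 0: 150 - q_A - (1/2)(q_R + q_F) = 0.
Rigel's profit: π_R = (247 - 0.5Q)q_R - (75q_R). Setting ∂π_R/∂q_R = 0: 172 - q_R - (1/2)(q_A + q_F) = 0.
Flint's profit: π_F = (247 - 0.5Q)q_F - (19q_F). Setting ∂π_F/∂q_F = 0: 228 - q_F - (1/2)(q_A + q_R) = 0.
Adding the 3 first-order conditions: 550 − 2Q = 0, so Q = 275.
Back-substituting: q_A = (150 − 275/2)/(1/2) = 25, q_R = (172 − 275/2)/(1/2) = 69, q_F = (228 − 275/2)/(1/2) = 181.
Price P = 247 - (1/2)·275 = 219/2.
Flint's profit: (219/2 - 19)·181 = 16380.5000.

16380.50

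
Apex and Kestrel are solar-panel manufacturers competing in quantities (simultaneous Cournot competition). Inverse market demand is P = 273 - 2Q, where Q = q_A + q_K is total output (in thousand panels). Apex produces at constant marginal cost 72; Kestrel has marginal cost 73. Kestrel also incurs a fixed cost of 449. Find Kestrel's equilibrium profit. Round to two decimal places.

1751.06

Apex's profit: π_A = (273 - 2Q)q_A - (72q_A). Setting ∂π_A/∂q_A = 0: 201 - 4q_A - 2(q_K) = 0.
Kestrel's first-order condition: 200 - 4q_K - 2(q_A) = 0.
So q_A = (201 - 2q_K)/4 and q_K = (200 - 2q_A)/4.
Solving the pair: q_A = 101/3, q_K = 199/6.
Price P = 273 - 2·(401/6) = 418/3.
Kestrel's profit: (418/3 - 73)·(199/6) - 449 = 1751.0556.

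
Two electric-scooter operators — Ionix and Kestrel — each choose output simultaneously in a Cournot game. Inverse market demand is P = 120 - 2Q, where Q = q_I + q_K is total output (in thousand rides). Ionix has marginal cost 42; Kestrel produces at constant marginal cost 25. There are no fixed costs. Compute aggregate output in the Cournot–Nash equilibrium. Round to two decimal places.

Ionix's profit: π_I = (120 - 2Q)q_I - (42q_I). Setting ∂π_I/∂q_I = 0: 78 - 4q_I - 2(q_K) = 0.
Kestrel's profit: π_K = (120 - 2Q)q_K - (25q_K). Setting ∂π_K/∂q_K = 0: 95 - 4q_K - 2(q_I) = 0.
Best responses: q_I = (78 - 2q_K)/4, q_K = (95 - 2q_I)/4.
Substituting one into the other gives q_I = 61/6 and q_K = 56/3.
Total output Q = 61/6 + 56/3 = 173/6.

28.83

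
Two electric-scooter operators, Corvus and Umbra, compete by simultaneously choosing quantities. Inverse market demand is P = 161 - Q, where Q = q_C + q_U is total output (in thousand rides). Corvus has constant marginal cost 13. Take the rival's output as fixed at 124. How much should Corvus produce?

12

With the rival's output fixed at 124, Corvus's profit is π_C = (161 - 124 - q_C)q_C - (13q_C) = (37 - q_C)q_C - (13q_C).
∂π_C/∂q_C = 24 - 2q_C = 0, so q_C = 12.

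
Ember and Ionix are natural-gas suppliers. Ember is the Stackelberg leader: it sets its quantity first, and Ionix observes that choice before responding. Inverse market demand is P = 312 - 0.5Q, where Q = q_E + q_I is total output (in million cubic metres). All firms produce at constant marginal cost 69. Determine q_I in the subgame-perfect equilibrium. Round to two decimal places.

121.50

The follower Ionix best-responds to any q_E: π_I = (312 - 0.5Q)q_I - 69q_I.
Follower FOC: 243 - (1/2)q_E - q_I = 0, so q_I(q_E) = (243 - (1/2)q_E).
Ember substitutes q_I(q_E) into its own profit: π_E = q_E(312 - (1/2)q_E - (243 - (1/2)q_E)/2) - 69q_E = (381/2 - (1/4)q_E)q_E - 69q_E.
Leader FOC: 243/2 - (1/2)q_E = 0, so q_E = 243.
Then q_I = (243 - (1/2)·243) = 243/2.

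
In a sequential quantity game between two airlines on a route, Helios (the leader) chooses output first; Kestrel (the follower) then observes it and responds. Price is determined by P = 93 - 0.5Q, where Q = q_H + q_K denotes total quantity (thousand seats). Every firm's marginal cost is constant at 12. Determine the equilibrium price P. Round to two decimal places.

32.25

Solve by backward induction. Given q_H, the follower Kestrel maximises π_K = (93 - (1/2)q_H - (1/2)q_K)q_K - 12q_K.
Setting the follower's marginal profit to zero, 81 - (1/2)q_H - q_K = 0, i.e. q_K = (81 - (1/2)q_H).
The leader anticipates this reaction. Substituting into P = 93 - 0.5Q gives P = 105/2 - (1/4)q_H, so π_H = (105/2 - (1/4)q_H)q_H - 12q_H.
Maximising: ∂π_H/∂q_H = 81/2 - (1/2)q_H = 0, giving q_H = 81.
Then q_K = (81 - (1/2)·81) = 81/2.
Total output Q = 243/2, so price P = 93 - (1/2)·(243/2) = 129/4.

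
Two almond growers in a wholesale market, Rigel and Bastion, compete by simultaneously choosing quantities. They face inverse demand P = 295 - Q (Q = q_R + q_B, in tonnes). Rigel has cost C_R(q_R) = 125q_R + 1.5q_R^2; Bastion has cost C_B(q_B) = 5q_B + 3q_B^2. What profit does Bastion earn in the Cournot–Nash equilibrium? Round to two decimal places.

4308.74

Rigel's profit: π_R = (295 - Q)q_R - (125q_R + (3/2)q_R²). Setting ∂π_R/∂q_R = 0: 170 - 5q_R - (q_B) = 0.
Bastion's first-order condition: 290 - 8q_B - (q_R) = 0.
Rearranging gives the reaction functions q_R = (170 - q_B)/5 and q_B = (290 - q_R)/8.
Substituting one into the other gives q_R = 1070/39 and q_B = 1280/39.
Price P = 295 - 60.2564 = 234.7436.
Bastion's profit: 234.7436·(1280/39) - 5·(1280/39) - 3(1280/39)² = 4308.7442.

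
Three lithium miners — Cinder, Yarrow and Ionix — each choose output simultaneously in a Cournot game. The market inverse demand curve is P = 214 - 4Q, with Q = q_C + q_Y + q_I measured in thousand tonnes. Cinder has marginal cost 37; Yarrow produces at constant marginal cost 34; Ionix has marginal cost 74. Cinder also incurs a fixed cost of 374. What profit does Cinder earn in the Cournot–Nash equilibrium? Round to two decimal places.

321.64

Cinder's profit: π_C = (214 - 4Q)q_C - (37q_C). Setting ∂π_C/∂q_C = 0: 177 - 8q_C - 4(q_Y + q_I) = 0.
Yarrow's first-order condition: 180 - 8q_Y - 4(q_C + q_I) = 0.
Ionix's profit: π_I = (214 - 4Q)q_I - (74q_I). Setting ∂π_I/∂q_I = 0: 140 - 8q_I - 4(q_C + q_Y) = 0.
Summing all 3 equations gives 497 − 16Q = 0, hence Q = 497/16.
Back-substituting: q_C = (177 − 497/4)/4 = 211/16, q_Y = (180 − 497/4)/4 = 223/16, q_I = (140 − 497/4)/4 = 63/16.
Price P = 214 - 4·(497/16) = 359/4.
Cinder's profit: (359/4 - 37)·(211/16) - 374 = 321.6406.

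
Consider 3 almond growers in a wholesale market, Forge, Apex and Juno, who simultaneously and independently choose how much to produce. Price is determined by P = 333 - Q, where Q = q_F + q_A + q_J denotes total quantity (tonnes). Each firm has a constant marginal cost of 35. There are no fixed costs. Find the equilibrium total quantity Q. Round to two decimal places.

Each firm earns π_i = (333 - Q)q_i - 35q_i.
Setting ∂π_i/∂q_i = 0 with rivals' quantities fixed: 298 - 2q_i - Σ_{j≠i} q_j = 0.
By symmetry each firm produces the same amount; substituting Σ_{j≠i} q_j = 2q_i yields q_i = 298/4 = 149/2.
Total output Q = 149/2 + 149/2 + 149/2 = 447/2.

223.50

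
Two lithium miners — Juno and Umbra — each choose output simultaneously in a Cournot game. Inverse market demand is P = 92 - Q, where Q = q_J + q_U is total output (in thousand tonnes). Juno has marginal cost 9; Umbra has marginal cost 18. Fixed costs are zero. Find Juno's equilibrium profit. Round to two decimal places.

940.44

Juno's profit: π_J = (92 - Q)q_J - (9q_J). Setting ∂π_J/∂q_J = 0: 83 - 2q_J - (q_U) = 0.
Umbra's first-order condition: 74 - 2q_U - (q_J) = 0.
So q_J = (83 - q_U)/2 and q_U = (74 - q_J)/2.
Substituting one into the other gives q_J = 92/3 and q_U = 65/3.
Price P = 92 - 157/3 = 119/3.
Juno's profit: (119/3 - 9)·(92/3) = 940.4444.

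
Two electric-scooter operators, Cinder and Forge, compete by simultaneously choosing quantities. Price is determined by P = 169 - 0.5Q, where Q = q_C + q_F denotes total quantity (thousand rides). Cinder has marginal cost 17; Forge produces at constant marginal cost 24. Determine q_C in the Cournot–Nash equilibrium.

Cinder's profit: π_C = (169 - 0.5Q)q_C - (17q_C). Setting ∂π_C/∂q_C = 0: 152 - q_C - (1/2)(q_F) = 0.
Forge's profit: π_F = (169 - 0.5Q)q_F - (24q_F). Setting ∂π_F/∂q_F = 0: 145 - q_F - (1/2)(q_C) = 0.
Best responses: q_C = (152 - (1/2)q_F), q_F = (145 - (1/2)q_C).
Substituting one into the other gives q_C = 106 and q_F = 92.

106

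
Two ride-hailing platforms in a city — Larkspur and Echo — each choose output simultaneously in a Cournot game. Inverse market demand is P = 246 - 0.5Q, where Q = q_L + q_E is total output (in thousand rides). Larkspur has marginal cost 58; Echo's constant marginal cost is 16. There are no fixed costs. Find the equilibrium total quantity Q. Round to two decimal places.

Larkspur's profit: π_L = (246 - 0.5Q)q_L - (58q_L). Setting ∂π_L/∂q_L = 0: 188 - q_L - (1/2)(q_E) = 0.
Echo's profit: π_E = (246 - 0.5Q)q_E - (16q_E). Setting ∂π_E/∂q_E = 0: 230 - q_E - (1/2)(q_L) = 0.
Rearranging gives the reaction functions q_L = (188 - (1/2)q_E) and q_E = (230 - (1/2)q_L).
Solving the pair: q_L = 292/3, q_E = 544/3.
Total output Q = 292/3 + 544/3 = 836/3.

278.67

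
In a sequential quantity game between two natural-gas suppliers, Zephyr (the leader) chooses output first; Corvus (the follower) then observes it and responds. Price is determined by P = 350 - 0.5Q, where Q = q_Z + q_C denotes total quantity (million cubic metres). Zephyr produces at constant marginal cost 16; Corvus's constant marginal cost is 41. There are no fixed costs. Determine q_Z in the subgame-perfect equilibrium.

359

Solve by backward induction. Given q_Z, the follower Corvus maximises π_C = (350 - (1/2)q_Z - (1/2)q_C)q_C - 41q_C.
Setting the follower's marginal profit to zero, 309 - (1/2)q_Z - q_C = 0, i.e. q_C = (309 - (1/2)q_Z).
The leader anticipates this reaction. Substituting into P = 350 - 0.5Q gives P = 391/2 - (1/4)q_Z, so π_Z = (391/2 - (1/4)q_Z)q_Z - 16q_Z.
Maximising: ∂π_Z/∂q_Z = 359/2 - (1/2)q_Z = 0, giving q_Z = 359.
Then q_C = (309 - (1/2)·359) = 259/2.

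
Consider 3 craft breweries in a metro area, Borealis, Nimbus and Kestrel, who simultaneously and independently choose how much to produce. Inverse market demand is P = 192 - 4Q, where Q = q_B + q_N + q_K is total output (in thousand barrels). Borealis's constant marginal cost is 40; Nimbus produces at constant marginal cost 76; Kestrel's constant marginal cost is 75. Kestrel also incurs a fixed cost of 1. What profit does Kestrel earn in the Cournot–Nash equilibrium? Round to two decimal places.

106.64

Borealis's profit: π_B = (192 - 4Q)q_B - (40q_B). Setting ∂π_B/∂q_B = 0: 152 - 8q_B - 4(q_N + q_K) = 0.
Nimbus's profit: π_N = (192 - 4Q)q_N - (76q_N). Setting ∂π_N/∂q_N = 0: 116 - 8q_N - 4(q_B + q_K) = 0.
Kestrel's first-order condition: 117 - 8q_K - 4(q_B + q_N) = 0.
Adding the 3 first-order conditions: 385 − 16Q = 0, so Q = 385/16.
Back-substituting: q_B = (152 − 385/4)/4 = 223/16, q_N = (116 − 385/4)/4 = 79/16, q_K = (117 − 385/4)/4 = 83/16.
Price P = 192 - 4·(385/16) = 383/4.
Kestrel's profit: (383/4 - 75)·(83/16) - 1 = 106.6406.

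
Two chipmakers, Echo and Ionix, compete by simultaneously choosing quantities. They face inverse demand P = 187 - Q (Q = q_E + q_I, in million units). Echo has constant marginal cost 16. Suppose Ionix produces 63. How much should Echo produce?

54

With the rival's output fixed at 63, Echo's profit is π_E = (187 - 63 - q_E)q_E - (16q_E) = (124 - q_E)q_E - (16q_E).
∂π_E/∂q_E = 108 - 2q_E = 0, so q_E = 54.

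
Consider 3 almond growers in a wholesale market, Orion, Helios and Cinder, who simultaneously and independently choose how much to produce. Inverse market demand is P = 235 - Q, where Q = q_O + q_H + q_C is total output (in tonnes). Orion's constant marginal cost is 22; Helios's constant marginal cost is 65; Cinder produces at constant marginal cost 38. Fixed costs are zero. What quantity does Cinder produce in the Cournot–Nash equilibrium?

52

Orion's profit: π_O = (235 - Q)q_O - (22q_O). Setting ∂π_O/∂q_O = 0: 213 - 2q_O - (q_H + q_C) = 0.
Helios's first-order condition: 170 - 2q_H - (q_O + q_C) = 0.
Cinder's first-order condition: 197 - 2q_C - (q_O + q_H) = 0.
Adding the 3 conditions: 580 − 2Q − 2Q = 0, i.e. Q = 145.
Back-substituting: q_O = (213 − 145) = 68, q_H = (170 − 145) = 25, q_C = (197 − 145) = 52.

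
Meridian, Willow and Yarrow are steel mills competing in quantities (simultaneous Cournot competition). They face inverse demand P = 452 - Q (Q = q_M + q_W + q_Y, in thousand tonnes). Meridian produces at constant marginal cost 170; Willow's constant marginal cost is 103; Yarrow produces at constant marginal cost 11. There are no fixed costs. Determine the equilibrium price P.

184

Meridian's profit: π_M = (452 - Q)q_M - (170q_M). Setting ∂π_M/∂q_M = 0: 282 - 2q_M - (q_W + q_Y) = 0.
Willow's profit: π_W = (452 - Q)q_W - (103q_W). Setting ∂π_W/∂q_W = 0: 349 - 2q_W - (q_M + q_Y) = 0.
Yarrow's first-order condition: 441 - 2q_Y - (q_M + q_W) = 0.
Adding the 3 first-order conditions: 1072 − 4Q = 0, so Q = 268.
Back-substituting: q_M = (282 − 268) = 14, q_W = (349 − 268) = 81, q_Y = (441 − 268) = 173.
Total output Q = 268, so price P = 452 - 268 = 184.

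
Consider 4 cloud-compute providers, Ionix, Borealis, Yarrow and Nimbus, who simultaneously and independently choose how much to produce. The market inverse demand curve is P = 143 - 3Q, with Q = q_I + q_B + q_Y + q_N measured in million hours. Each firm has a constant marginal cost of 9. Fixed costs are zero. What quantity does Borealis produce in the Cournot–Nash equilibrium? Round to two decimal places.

8.93

Each firm earns π_i = (143 - 3Q)q_i - 9q_i.
First-order condition (treating rivals' output as given): 134 - 6q_i - 3·Σ_{j≠i} q_j = 0.
With identical firms every q_j equals q_i, so Σ_{j≠i} q_j = 3q_i and 134 = 15q_i, giving q_i = 134/15.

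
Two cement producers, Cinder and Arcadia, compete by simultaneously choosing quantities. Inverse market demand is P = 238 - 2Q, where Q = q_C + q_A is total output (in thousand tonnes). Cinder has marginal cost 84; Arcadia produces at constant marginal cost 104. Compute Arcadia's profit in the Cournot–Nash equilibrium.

Cinder's profit: π_C = (238 - 2Q)q_C - (84q_C). Setting ∂π_C/∂q_C = 0: 154 - 4q_C - 2(q_A) = 0.
Arcadia's first-order condition: 134 - 4q_A - 2(q_C) = 0.
So q_C = (154 - 2q_A)/4 and q_A = (134 - 2q_C)/4.
Substituting one into the other gives q_C = 29 and q_A = 19.
Price P = 238 - 2·48 = 142.
Arcadia's profit: (142 - 104)·19 = 722.

722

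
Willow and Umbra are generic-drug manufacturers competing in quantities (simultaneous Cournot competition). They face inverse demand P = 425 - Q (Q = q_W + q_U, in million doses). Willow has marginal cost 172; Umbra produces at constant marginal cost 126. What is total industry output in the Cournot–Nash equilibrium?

184

Willow's profit: π_W = (425 - Q)q_W - (172q_W). Setting ∂π_W/∂q_W = 0: 253 - 2q_W - (q_U) = 0.
Umbra's first-order condition: 299 - 2q_U - (q_W) = 0.
Rearranging gives the reaction functions q_W = (253 - q_U)/2 and q_U = (299 - q_W)/2.
Substituting one into the other gives q_W = 69 and q_U = 115.
Total output Q = 69 + 115 = 184.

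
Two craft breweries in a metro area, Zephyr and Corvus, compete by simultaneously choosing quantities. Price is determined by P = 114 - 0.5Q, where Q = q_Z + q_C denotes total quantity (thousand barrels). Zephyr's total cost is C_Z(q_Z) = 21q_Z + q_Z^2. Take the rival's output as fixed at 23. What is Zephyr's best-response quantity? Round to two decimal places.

27.17

With the rival's output fixed at 23, Zephyr's profit is π_Z = (114 - (1/2)·23 - (1/2)q_Z)q_Z - (21q_Z + q_Z²) = (205/2 - (1/2)q_Z)q_Z - (21q_Z + q_Z²).
∂π_Z/∂q_Z = 163/2 - 3q_Z = 0, so q_Z = 163/6.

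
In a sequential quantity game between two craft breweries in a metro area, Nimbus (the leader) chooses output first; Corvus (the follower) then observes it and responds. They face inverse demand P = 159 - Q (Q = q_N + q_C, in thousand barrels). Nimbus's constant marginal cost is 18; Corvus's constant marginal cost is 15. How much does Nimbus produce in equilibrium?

Solve by backward induction. Given q_N, the follower Corvus maximises π_C = (159 - q_N - q_C)q_C - 15q_C.
Setting the follower's marginal profit to zero, 144 - q_N - 2q_C = 0, i.e. q_C = (144 - q_N)/2.
The leader anticipates this reaction. Substituting into P = 159 - Q gives P = 87 - (1/2)q_N, so π_N = (87 - (1/2)q_N)q_N - 18q_N.
Maximising: ∂π_N/∂q_N = 69 - q_N = 0, giving q_N = 69.
Then q_C = (144 - 69)/2 = 75/2.

69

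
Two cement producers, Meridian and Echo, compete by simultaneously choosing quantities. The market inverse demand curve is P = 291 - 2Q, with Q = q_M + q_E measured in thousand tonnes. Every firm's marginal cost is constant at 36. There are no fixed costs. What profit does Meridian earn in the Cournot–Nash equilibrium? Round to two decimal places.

3612.50

Each firm earns π_i = (291 - 2Q)q_i - 36q_i.
First-order condition (treating rivals' output as given): 255 - 4q_i - 2q_j = 0.
By symmetry each firm produces the same amount; substituting q_j = q_i yields q_i = 255/6 = 85/2.
Price P = 291 - 2·85 = 121.
Meridian's profit: (121 - 36)·(85/2) = 3612.5000.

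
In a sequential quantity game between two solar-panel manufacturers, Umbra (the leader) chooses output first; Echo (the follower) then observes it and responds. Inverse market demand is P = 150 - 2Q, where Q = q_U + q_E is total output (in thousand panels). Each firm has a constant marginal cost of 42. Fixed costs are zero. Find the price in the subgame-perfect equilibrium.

Solve by backward induction. Given q_U, the follower Echo maximises π_E = (150 - 2q_U - 2q_E)q_E - 42q_E.
∂π_E/∂q_E = 108 - 2q_U - 4q_E = 0 gives the reaction function q_E = (108 - 2q_U)/4.
Umbra substitutes q_E(q_U) into its own profit: π_U = q_U(150 - 2q_U - (108 - 2q_U)/2) - 42q_U = (96 - q_U)q_U - 42q_U.
Leader FOC: 54 - 2q_U = 0, so q_U = 27.
Then q_E = (108 - 2·27)/4 = 27/2.
Total output Q = 81/2, so price P = 150 - 2·(81/2) = 69.

69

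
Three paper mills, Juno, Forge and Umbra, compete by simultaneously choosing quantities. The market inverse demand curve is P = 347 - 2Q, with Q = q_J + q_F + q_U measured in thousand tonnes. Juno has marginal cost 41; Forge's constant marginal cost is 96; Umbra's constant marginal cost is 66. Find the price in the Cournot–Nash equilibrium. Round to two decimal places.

137.50

Juno's profit: π_J = (347 - 2Q)q_J - (41q_J). Setting ∂π_J/∂q_J = 0: 306 - 4q_J - 2(q_F + q_U) = 0.
Forge's profit: π_F = (347 - 2Q)q_F - (96q_F). Setting ∂π_F/∂q_F = 0: 251 - 4q_F - 2(q_J + q_U) = 0.
Umbra's first-order condition: 281 - 4q_U - 2(q_J + q_F) = 0.
Adding the 3 conditions: 838 − 4Q − 4Q = 0, i.e. Q = 419/4.
Back-substituting: q_J = (306 − 419/2)/2 = 193/4, q_F = (251 − 419/2)/2 = 83/4, q_U = (281 − 419/2)/2 = 143/4.
Total output Q = 419/4, so price P = 347 - 2·(419/4) = 275/2.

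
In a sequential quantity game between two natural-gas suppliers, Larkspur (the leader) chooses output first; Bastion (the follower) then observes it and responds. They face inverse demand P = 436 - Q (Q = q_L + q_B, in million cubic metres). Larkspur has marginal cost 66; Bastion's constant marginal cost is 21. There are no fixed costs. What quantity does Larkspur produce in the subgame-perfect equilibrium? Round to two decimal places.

162.50

Solve by backward induction. Given q_L, the follower Bastion maximises π_B = (436 - q_L - q_B)q_B - 21q_B.
Follower FOC: 415 - q_L - 2q_B = 0, so q_B(q_L) = (415 - q_L)/2.
Larkspur substitutes q_B(q_L) into its own profit: π_L = q_L(436 - q_L - (415 - q_L)/2) - 66q_L = (457/2 - (1/2)q_L)q_L - 66q_L.
Maximising: ∂π_L/∂q_L = 325/2 - q_L = 0, giving q_L = 325/2.
Then q_B = (415 - 325/2)/2 = 505/4.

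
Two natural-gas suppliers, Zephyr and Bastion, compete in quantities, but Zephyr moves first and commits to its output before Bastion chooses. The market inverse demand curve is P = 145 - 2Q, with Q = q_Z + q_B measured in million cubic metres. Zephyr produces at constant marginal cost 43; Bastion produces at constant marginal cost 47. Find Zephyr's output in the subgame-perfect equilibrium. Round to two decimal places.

26.50

Solve by backward induction. Given q_Z, the follower Bastion maximises π_B = (145 - 2q_Z - 2q_B)q_B - 47q_B.
Setting the follower's marginal profit to zero, 98 - 2q_Z - 4q_B = 0, i.e. q_B = (98 - 2q_Z)/4.
Zephyr substitutes q_B(q_Z) into its own profit: π_Z = q_Z(145 - 2q_Z - (98 - 2q_Z)/2) - 43q_Z = (96 - q_Z)q_Z - 43q_Z.
Leader FOC: 53 - 2q_Z = 0, so q_Z = 53/2.
Then q_B = (98 - 2·(53/2))/4 = 45/4.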